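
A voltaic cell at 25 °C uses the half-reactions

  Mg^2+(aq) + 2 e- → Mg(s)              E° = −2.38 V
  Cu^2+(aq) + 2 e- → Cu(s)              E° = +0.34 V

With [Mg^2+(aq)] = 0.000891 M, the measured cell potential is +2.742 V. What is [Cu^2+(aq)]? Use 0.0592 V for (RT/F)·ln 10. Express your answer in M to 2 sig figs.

The Cu²⁺/Cu couple has the larger reduction potential, so it is the cathode: E°cell = +0.34 − (−2.38) = +2.72 V and n = 2.
From the Nernst equation, log Q = n(E° − E)/0.0592 = 2·(+2.72 − (+2.742))/0.0592 = −0.743.
The balanced reaction is Cu^2+(aq) + Mg(s) → Cu(s) + Mg^2+(aq), so Q = [Mg^2+(aq)] / [Cu^2+(aq)].
Substituting the known concentrations and solving, log [Cu^2+(aq)] = −2.307 and [Cu^2+(aq)] = 0.0049 M.

0.0049 M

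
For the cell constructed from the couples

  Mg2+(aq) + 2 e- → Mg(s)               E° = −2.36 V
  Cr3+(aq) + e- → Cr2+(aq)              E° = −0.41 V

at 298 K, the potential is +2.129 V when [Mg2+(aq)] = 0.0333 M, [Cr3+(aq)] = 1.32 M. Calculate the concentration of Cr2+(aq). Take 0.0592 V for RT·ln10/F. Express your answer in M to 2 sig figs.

0.0069 M

The Cr³⁺/Cr²⁺ couple has the larger reduction potential, so it is the cathode: E°cell = −0.41 − (−2.36) = +1.95 V and n = 2.
Since E = E° − (0.0592/n)·log Q, log Q = n(E° − E)/0.0592 = −6.047.
Balancing electrons gives 2 Cr3+(aq) + Mg(s) → 2 Cr2+(aq) + Mg2+(aq); thus Q = ([Cr2+(aq)]^2·[Mg2+(aq)]) / [Cr3+(aq)]^2.
Substituting the known concentrations and solving, log [Cr2+(aq)] = −2.164 and [Cr2+(aq)] = 0.0069 M.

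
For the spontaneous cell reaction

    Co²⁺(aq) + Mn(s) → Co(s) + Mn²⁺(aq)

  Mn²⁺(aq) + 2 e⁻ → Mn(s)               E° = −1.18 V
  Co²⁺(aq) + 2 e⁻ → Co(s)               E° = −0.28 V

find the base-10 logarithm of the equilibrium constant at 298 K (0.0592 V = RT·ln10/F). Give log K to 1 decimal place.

log K = 30.4

The Co²⁺/Co couple is reduced (cathode); E°cell = −0.28 − (−1.18) = +0.90 V with n = 2.
At equilibrium E = 0, so log K = nE°cell / 0.0592 = (2)(+0.90) / 0.0592 = 30.4.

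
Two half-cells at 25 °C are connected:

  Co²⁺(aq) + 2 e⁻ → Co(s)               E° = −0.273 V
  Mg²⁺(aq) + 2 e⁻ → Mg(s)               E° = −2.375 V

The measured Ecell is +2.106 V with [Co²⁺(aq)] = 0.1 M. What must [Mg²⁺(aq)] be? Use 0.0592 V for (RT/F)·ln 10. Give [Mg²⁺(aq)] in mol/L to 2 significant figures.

Co²⁺/Co is the cathode (higher E°); E°cell = −0.273 − (−2.375) = +2.102 V with n = 2.
From the Nernst equation, log Q = n(E° − E)/0.0592 = 2·(+2.102 − (+2.106))/0.0592 = −0.135.
For Co²⁺(aq) + Mg(s) → Co(s) + Mg²⁺(aq), the reaction quotient is Q = [Mg²⁺(aq)] / [Co²⁺(aq)].
Solving for the unknown gives log [Mg²⁺(aq)] = −1.135, so [Mg²⁺(aq)] ≈ 0.073 M.

0.073 M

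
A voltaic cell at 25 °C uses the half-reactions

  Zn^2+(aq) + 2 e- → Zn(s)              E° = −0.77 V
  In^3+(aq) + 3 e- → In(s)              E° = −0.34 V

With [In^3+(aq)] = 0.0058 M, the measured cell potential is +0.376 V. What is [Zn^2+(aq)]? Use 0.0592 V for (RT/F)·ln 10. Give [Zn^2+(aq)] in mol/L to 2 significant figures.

The In³⁺/In couple has the larger reduction potential, so it is the cathode: E°cell = −0.34 − (−0.77) = +0.43 V and n = 6.
Since E = E° − (0.0592/n)·log Q, log Q = n(E° − E)/0.0592 = 5.473.
The balanced reaction is 2 In^3+(aq) + 3 Zn(s) → 2 In(s) + 3 Zn^2+(aq), so Q = [Zn^2+(aq)]^3 / [In^3+(aq)]^2.
Substituting the known concentrations and solving, log [Zn^2+(aq)] = 0.333 and [Zn^2+(aq)] = 2.2 M.

2.2 M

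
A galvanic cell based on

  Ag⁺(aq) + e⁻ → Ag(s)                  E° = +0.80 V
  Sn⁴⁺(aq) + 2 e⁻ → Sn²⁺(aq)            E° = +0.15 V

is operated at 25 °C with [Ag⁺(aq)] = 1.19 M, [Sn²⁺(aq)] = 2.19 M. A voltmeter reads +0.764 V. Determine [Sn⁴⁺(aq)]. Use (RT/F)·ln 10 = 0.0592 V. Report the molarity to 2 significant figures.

With Ag⁺/Ag at the cathode and Sn⁴⁺/Sn²⁺ at the anode, E°cell = +0.80 − (+0.15) = +0.65 V (n = 2).
Rearranging E = E° − (0.0592/n)·log Q gives log Q = 2(+0.65 − (+0.764))/0.0592 = −3.851.
For 2 Ag⁺(aq) + Sn²⁺(aq) → 2 Ag(s) + Sn⁴⁺(aq), the reaction quotient is Q = [Sn⁴⁺(aq)] / ([Ag⁺(aq)]^2·[Sn²⁺(aq)]).
Solving for the unknown gives log [Sn⁴⁺(aq)] = −3.359, so [Sn⁴⁺(aq)] ≈ 0.00044 M.

0.00044 M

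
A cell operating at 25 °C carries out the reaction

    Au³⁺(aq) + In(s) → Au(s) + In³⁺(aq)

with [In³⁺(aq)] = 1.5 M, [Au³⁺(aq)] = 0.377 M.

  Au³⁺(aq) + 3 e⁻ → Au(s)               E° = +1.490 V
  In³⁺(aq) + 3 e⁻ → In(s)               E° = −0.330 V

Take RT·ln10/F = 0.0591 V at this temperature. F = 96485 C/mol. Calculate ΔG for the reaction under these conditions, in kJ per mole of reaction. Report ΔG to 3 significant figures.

With Au³⁺/Au reduced at the cathode, E°cell = +1.490 − (−0.330) = +1.820 V and n = 3.
Q = [In³⁺(aq)] / [Au³⁺(aq)] = 3.98, so log Q = 0.600 and E = +1.820 − (0.0591/3)(0.600) = +1.8082 V.
Then ΔG = −nFE = −3 × 96485 × +1.8082 J/mol = −523 kJ/mol.

−523 kJ/mol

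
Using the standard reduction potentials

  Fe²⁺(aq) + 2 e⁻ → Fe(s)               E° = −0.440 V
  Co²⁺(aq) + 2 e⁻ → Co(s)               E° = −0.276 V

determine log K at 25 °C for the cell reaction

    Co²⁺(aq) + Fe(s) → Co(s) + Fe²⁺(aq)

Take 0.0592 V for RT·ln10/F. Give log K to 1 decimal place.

log K = 5.5

The Co²⁺/Co couple is reduced (cathode); E°cell = −0.276 − (−0.440) = +0.164 V with n = 2.
At equilibrium E = 0, so log K = nE°cell / 0.0592 = (2)(+0.164) / 0.0592 = 5.5.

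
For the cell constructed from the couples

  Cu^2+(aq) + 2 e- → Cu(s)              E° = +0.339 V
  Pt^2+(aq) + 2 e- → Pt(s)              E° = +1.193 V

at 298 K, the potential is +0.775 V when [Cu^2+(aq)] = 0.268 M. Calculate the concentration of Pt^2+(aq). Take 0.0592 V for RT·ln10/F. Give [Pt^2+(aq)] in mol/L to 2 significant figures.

Pt²⁺/Pt is the cathode (higher E°); E°cell = +1.193 − (+0.339) = +0.854 V with n = 2.
Since E = E° − (0.0592/n)·log Q, log Q = n(E° − E)/0.0592 = 2.669.
Balancing electrons gives Pt^2+(aq) + Cu(s) → Pt(s) + Cu^2+(aq); thus Q = [Cu^2+(aq)] / [Pt^2+(aq)].
Solving for the unknown gives log [Pt^2+(aq)] = −3.241, so [Pt^2+(aq)] ≈ 0.00057 M.

0.00057 M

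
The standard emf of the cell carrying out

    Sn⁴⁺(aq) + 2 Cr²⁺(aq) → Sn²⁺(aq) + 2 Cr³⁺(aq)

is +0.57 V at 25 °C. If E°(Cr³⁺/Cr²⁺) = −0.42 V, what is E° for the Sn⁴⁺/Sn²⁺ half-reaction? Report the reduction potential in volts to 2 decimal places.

In the reaction as written the Sn⁴⁺/Sn²⁺ couple is reduced (cathode) and Cr³⁺/Cr²⁺ is oxidized (anode), so E°cell = E°(Sn⁴⁺/Sn²⁺) − E°(Cr³⁺/Cr²⁺).
E°(Sn⁴⁺/Sn²⁺) = E°cell + E°(anode) = +0.57 + (−0.42) = +0.15 V.

+0.15 V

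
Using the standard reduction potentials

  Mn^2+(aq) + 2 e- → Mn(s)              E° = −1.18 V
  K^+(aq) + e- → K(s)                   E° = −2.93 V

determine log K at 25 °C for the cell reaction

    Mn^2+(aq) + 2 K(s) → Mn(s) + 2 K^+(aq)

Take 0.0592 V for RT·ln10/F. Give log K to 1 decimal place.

log K = 59.1

The Mn²⁺/Mn couple is reduced (cathode); E°cell = −1.18 − (−2.93) = +1.75 V with n = 2.
At equilibrium E = 0, so log K = nE°cell / 0.0592 = (2)(+1.75) / 0.0592 = 59.1.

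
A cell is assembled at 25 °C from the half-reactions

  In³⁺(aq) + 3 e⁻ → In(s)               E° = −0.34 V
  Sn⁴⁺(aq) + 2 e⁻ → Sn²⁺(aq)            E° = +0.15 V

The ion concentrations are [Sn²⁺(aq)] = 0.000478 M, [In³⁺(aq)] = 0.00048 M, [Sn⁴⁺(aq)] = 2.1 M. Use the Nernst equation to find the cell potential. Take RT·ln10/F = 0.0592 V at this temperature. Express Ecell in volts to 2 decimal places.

Since E°(Sn⁴⁺/Sn²⁺) > E°(In³⁺/In), Sn⁴⁺/Sn²⁺ serves as the cathode.
E°cell = +0.15 − (−0.34) = +0.49 V, with n = 6 electrons transferred.
For the overall reaction 3 Sn⁴⁺(aq) + 2 In(s) → 3 Sn²⁺(aq) + 2 In³⁺(aq), Q = ([Sn²⁺(aq)]^3·[In³⁺(aq)]^2) / [Sn⁴⁺(aq)]^3 = 2.72×10^−18, giving log Q = −17.566.
Applying E = E° − (RT ln10/nF)·log Q gives +0.49 − (0.0592/6)(−17.566) = +0.66 V.

+0.66 V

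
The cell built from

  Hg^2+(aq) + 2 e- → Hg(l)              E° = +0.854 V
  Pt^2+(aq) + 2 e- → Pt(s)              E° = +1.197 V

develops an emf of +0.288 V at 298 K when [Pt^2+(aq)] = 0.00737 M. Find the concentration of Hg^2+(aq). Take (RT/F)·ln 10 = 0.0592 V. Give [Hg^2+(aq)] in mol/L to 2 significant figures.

0.53 M

With Pt²⁺/Pt at the cathode and Hg²⁺/Hg at the anode, E°cell = +1.197 − (+0.854) = +0.343 V (n = 2).
Rearranging E = E° − (0.0592/n)·log Q gives log Q = 2(+0.343 − (+0.288))/0.0592 = 1.858.
For Pt^2+(aq) + Hg(l) → Pt(s) + Hg^2+(aq), the reaction quotient is Q = [Hg^2+(aq)] / [Pt^2+(aq)].
Substituting the known concentrations and solving, log [Hg^2+(aq)] = −0.275 and [Hg^2+(aq)] = 0.53 M.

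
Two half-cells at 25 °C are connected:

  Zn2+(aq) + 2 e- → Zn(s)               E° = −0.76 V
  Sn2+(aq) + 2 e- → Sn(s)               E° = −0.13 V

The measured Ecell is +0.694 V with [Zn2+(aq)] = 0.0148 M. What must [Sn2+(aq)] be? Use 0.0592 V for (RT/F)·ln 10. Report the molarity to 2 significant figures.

2.1 M

Sn²⁺/Sn is the cathode (higher E°); E°cell = −0.13 − (−0.76) = +0.63 V with n = 2.
Rearranging E = E° − (0.0592/n)·log Q gives log Q = 2(+0.63 − (+0.694))/0.0592 = −2.162.
Balancing electrons gives Sn2+(aq) + Zn(s) → Sn(s) + Zn2+(aq); thus Q = [Zn2+(aq)] / [Sn2+(aq)].
Isolating [Sn2+(aq)] in Q = 10^{−2.162} yields log [Sn2+(aq)] = 0.332, i.e. 2.1 M.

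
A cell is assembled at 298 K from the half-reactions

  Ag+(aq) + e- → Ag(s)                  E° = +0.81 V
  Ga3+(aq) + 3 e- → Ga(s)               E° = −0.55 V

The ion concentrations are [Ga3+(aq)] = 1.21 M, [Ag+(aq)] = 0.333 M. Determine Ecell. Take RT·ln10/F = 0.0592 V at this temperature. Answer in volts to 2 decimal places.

Ag⁺/Ag is reduced (cathode, E° = +0.81 V) and Ga³⁺/Ga is oxidized (anode).
The standard potential is +0.81 − (−0.55) = +1.36 V and the balanced reaction transfers n = 3 electrons.
The balanced reaction is 3 Ag+(aq) + Ga(s) → 3 Ag(s) + Ga3+(aq), so Q = [Ga3+(aq)] / [Ag+(aq)]^3 = 32.8 and log Q = 1.515.
Applying E = E° − (RT ln10/nF)·log Q gives +1.36 − (0.0592/3)(1.515) = +1.33 V.

+1.33 V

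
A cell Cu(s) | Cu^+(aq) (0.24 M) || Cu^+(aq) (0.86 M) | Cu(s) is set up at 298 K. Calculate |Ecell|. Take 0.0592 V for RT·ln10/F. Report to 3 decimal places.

0.033 V

For a concentration cell E°cell = 0, since both electrodes use the same couple.
The compartment with the higher Cu^+(aq) concentration (0.86 M) acts as the cathode; ions are reduced there and produced at the dilute (0.24 M) anode.
With n = 1, Ecell = −(0.0592/1)·log([dilute]/[conc]) = −(0.0592/1)·log(0.24/0.86) = +0.033 V.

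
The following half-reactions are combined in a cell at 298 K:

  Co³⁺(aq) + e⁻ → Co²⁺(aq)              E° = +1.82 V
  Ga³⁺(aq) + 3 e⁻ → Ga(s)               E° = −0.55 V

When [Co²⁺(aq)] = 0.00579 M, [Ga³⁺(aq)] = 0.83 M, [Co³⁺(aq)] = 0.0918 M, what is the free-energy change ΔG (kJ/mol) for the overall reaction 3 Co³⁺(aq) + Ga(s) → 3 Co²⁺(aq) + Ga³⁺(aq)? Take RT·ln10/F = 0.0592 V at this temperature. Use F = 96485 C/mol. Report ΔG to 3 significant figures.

With Co³⁺/Co²⁺ reduced at the cathode, E°cell = +1.82 − (−0.55) = +2.37 V and n = 3.
The reaction quotient is ([Co²⁺(aq)]^3·[Ga³⁺(aq)]) / [Co³⁺(aq)]^3 = 0.000208; by Nernst, E = +2.37 − (0.0592/3)(−3.681) = +2.4426 V.
ΔG = −nFE = −(3)(96485)(+2.4426) J/mol = −707 kJ/mol.

−707 kJ/mol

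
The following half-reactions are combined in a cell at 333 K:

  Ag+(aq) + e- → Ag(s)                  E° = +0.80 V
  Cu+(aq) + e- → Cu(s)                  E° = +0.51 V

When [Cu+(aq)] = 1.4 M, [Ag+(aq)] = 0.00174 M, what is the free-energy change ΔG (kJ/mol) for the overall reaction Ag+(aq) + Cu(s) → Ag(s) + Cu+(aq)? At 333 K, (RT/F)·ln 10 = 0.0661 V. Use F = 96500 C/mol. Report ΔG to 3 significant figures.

With Ag⁺/Ag reduced at the cathode, E°cell = +0.80 − (+0.51) = +0.29 V and n = 1.
Q = [Cu+(aq)] / [Ag+(aq)] = 805, so log Q = 2.906 and E = +0.29 − (0.0661/1)(2.906) = +0.0979 V.
Then ΔG = −nFE = −1 × 96500 × +0.0979 J/mol = −9.45 kJ/mol.

−9.45 kJ/mol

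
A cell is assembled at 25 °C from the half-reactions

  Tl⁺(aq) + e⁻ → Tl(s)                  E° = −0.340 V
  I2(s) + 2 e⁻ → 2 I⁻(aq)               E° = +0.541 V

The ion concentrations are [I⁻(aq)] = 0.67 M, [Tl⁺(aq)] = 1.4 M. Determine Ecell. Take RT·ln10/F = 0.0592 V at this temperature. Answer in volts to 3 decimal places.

+0.883 V

The I₂/I⁻ couple has the more positive E°, so it is the cathode; Tl⁺/Tl is the anode.
The standard potential is +0.541 − (−0.340) = +0.881 V and the balanced reaction transfers n = 2 electrons.
Balancing gives I2(s) + 2 Tl(s) → 2 I⁻(aq) + 2 Tl⁺(aq); hence Q = [I⁻(aq)]^2·[Tl⁺(aq)]^2 = 0.88 (log Q = −0.056).
Applying E = E° − (RT ln10/nF)·log Q gives +0.881 − (0.0592/2)(−0.056) = +0.883 V.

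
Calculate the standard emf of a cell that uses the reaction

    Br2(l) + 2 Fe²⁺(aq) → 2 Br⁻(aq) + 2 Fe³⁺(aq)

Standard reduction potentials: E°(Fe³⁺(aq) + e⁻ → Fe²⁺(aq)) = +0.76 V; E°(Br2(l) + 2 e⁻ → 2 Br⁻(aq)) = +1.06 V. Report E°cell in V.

Br2(l) gains electrons, so the Br₂/Br⁻ couple is the cathode; the Fe³⁺/Fe²⁺ couple is the anode.
E°cell = E°(cathode) − E°(anode) = +1.06 − (+0.76) = +0.30 V.

+0.30 V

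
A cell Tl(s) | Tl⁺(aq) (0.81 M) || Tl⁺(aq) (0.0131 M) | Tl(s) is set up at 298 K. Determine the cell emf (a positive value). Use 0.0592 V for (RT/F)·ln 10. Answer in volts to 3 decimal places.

For a concentration cell E°cell = 0, since both electrodes use the same couple.
The compartment with the higher Tl⁺(aq) concentration (0.81 M) acts as the cathode; ions are reduced there and produced at the dilute (0.0131 M) anode.
With n = 1, Ecell = −(0.0592/1)·log([dilute]/[conc]) = −(0.0592/1)·log(0.0131/0.81) = +0.106 V.

0.106 V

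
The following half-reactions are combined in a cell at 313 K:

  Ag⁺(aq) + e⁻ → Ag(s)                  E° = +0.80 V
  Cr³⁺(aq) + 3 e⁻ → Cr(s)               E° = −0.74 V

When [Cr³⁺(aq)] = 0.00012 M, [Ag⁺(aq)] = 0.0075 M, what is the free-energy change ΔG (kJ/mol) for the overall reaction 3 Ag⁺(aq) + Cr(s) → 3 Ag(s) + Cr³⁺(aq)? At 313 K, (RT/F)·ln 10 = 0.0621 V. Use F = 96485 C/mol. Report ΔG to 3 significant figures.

The standard cell potential is +0.80 − (−0.74) = +1.54 V, with n = 3 electrons in the balanced equation.
Here Q = [Cr³⁺(aq)] / [Ag⁺(aq)]^3 = 284 (log Q = 2.454), giving E = +1.54 − (0.0621/3)·(2.454) = +1.4892 V.
Finally ΔG = −nFE = −(3)(96485 C/mol)(+1.4892 V) = −431 kJ/mol.

−431 kJ/mol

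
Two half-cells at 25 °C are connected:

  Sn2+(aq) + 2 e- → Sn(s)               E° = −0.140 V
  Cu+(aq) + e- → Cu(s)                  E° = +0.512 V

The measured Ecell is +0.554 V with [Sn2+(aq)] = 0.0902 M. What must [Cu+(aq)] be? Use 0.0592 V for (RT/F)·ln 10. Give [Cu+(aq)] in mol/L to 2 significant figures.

0.0066 M

Cu⁺/Cu is the cathode (higher E°); E°cell = +0.512 − (−0.140) = +0.652 V with n = 2.
From the Nernst equation, log Q = n(E° − E)/0.0592 = 2·(+0.652 − (+0.554))/0.0592 = 3.311.
For 2 Cu+(aq) + Sn(s) → 2 Cu(s) + Sn2+(aq), the reaction quotient is Q = [Sn2+(aq)] / [Cu+(aq)]^2.
Substituting the known concentrations and solving, log [Cu+(aq)] = −2.178 and [Cu+(aq)] = 0.0066 M.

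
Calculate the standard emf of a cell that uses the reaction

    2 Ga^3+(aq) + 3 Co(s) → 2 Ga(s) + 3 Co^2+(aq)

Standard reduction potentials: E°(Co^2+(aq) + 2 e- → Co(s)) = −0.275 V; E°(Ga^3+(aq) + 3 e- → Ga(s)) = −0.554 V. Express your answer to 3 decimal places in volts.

Ga^3+(aq) gains electrons, so the Ga³⁺/Ga couple is the cathode; the Co²⁺/Co couple is the anode.
E°cell = E°(cathode) − E°(anode) = −0.554 − (−0.275) = −0.279 V.
The negative E°cell means the reaction is non-spontaneous in the direction written.

−0.279 V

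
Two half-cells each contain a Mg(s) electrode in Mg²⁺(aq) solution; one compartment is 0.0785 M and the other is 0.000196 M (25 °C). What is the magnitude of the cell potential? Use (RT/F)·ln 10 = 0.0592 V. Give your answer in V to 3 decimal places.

For a concentration cell E°cell = 0, since both electrodes use the same couple.
The compartment with the higher Mg²⁺(aq) concentration (0.0785 M) acts as the cathode; ions are reduced there and produced at the dilute (0.000196 M) anode.
With n = 2, Ecell = −(0.0592/2)·log([dilute]/[conc]) = −(0.0592/2)·log(0.000196/0.0785) = +0.077 V.

0.077 V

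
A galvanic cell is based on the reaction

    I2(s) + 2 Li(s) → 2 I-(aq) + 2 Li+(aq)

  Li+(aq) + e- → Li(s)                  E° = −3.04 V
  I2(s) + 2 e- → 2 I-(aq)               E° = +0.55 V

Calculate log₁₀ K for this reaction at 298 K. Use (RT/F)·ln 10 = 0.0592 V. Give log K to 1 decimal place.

log K = 121.3

The I₂/I⁻ couple is reduced (cathode); E°cell = +0.55 − (−3.04) = +3.59 V with n = 2.
At equilibrium E = 0, so log K = nE°cell / 0.0592 = (2)(+3.59) / 0.0592 = 121.3.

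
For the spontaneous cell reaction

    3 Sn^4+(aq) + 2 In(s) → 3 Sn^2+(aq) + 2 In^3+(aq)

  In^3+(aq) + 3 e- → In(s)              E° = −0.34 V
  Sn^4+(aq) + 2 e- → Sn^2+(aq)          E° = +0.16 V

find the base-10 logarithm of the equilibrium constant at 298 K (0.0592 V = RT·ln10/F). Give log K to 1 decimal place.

log K = 50.7

The Sn⁴⁺/Sn²⁺ couple is reduced (cathode); E°cell = +0.16 − (−0.34) = +0.50 V with n = 6.
At equilibrium E = 0, so log K = nE°cell / 0.0592 = (6)(+0.50) / 0.0592 = 50.7.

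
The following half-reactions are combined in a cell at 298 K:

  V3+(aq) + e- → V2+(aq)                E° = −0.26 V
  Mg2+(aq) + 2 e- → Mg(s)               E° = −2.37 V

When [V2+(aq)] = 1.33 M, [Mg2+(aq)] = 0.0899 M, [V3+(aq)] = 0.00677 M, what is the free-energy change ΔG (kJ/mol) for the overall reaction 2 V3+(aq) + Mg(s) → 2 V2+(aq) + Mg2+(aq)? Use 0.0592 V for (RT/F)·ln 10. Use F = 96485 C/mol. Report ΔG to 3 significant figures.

With V³⁺/V²⁺ reduced at the cathode, E°cell = −0.26 − (−2.37) = +2.11 V and n = 2.
Here Q = ([V2+(aq)]^2·[Mg2+(aq)]) / [V3+(aq)]^2 = 3.47×10^3 (log Q = 3.540), giving E = +2.11 − (0.0592/2)·(3.540) = +2.0052 V.
Finally ΔG = −nFE = −(2)(96485 C/mol)(+2.0052 V) = −387 kJ/mol.

−387 kJ/mol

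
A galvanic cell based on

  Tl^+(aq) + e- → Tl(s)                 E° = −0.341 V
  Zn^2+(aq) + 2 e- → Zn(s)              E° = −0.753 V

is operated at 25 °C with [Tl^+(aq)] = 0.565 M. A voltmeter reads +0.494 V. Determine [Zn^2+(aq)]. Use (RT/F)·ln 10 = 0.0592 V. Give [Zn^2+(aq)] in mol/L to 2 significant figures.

0.00054 M

Tl⁺/Tl is the cathode (higher E°); E°cell = −0.341 − (−0.753) = +0.412 V with n = 2.
Rearranging E = E° − (0.0592/n)·log Q gives log Q = 2(+0.412 − (+0.494))/0.0592 = −2.770.
The balanced reaction is 2 Tl^+(aq) + Zn(s) → 2 Tl(s) + Zn^2+(aq), so Q = [Zn^2+(aq)] / [Tl^+(aq)]^2.
Solving for the unknown gives log [Zn^2+(aq)] = −3.266, so [Zn^2+(aq)] ≈ 0.00054 M.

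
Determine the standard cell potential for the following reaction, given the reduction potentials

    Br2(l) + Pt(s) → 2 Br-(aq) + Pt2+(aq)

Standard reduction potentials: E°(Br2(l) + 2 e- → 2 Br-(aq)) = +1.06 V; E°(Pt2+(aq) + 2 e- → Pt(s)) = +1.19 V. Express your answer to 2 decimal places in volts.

In the reaction as written, Br2(l) is reduced (cathode) and Pt2+(aq) is produced by oxidation at the anode.
E°cell = E°(cathode) − E°(anode) = +1.06 − (+1.19) = −0.13 V.
The negative E°cell means the reaction is non-spontaneous in the direction written.

−0.13 V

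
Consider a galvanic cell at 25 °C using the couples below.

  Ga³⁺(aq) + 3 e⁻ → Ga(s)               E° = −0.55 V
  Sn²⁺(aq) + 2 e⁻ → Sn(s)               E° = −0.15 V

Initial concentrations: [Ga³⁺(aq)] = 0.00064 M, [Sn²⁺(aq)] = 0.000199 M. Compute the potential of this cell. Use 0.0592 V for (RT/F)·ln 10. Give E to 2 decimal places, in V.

Since E°(Sn²⁺/Sn) > E°(Ga³⁺/Ga), Sn²⁺/Sn serves as the cathode.
E°cell = −0.15 − (−0.55) = +0.40 V, with n = 6 electrons transferred.
The balanced reaction is 3 Sn²⁺(aq) + 2 Ga(s) → 3 Sn(s) + 2 Ga³⁺(aq), so Q = [Ga³⁺(aq)]^2 / [Sn²⁺(aq)]^3 = 5.2×10^4 and log Q = 4.716.
E = E° − (0.0592/n)·log Q = +0.40 − (0.0592/6)(4.716) = +0.35 V.

+0.35 V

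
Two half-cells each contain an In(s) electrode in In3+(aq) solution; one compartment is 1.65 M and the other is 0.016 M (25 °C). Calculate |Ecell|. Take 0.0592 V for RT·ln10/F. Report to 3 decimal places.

For a concentration cell E°cell = 0, since both electrodes use the same couple.
The compartment with the higher In3+(aq) concentration (1.65 M) acts as the cathode; ions are reduced there and produced at the dilute (0.016 M) anode.
With n = 3, Ecell = −(0.0592/3)·log([dilute]/[conc]) = −(0.0592/3)·log(0.016/1.65) = +0.040 V.

0.040 V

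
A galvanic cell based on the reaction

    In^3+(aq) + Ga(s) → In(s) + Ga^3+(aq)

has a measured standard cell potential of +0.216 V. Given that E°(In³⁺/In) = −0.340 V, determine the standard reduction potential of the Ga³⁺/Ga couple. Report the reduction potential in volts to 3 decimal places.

−0.556 V

In the reaction as written the In³⁺/In couple is reduced (cathode) and Ga³⁺/Ga is oxidized (anode), so E°cell = E°(In³⁺/In) − E°(Ga³⁺/Ga).
E°(Ga³⁺/Ga) = E°(cathode) − E°cell = −0.340 − (+0.216) = −0.556 V.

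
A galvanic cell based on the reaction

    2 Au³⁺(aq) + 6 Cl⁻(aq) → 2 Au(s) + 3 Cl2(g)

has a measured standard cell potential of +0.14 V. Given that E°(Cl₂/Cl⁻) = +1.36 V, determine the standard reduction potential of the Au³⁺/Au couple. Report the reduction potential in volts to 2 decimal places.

In the reaction as written the Au³⁺/Au couple is reduced (cathode) and Cl₂/Cl⁻ is oxidized (anode), so E°cell = E°(Au³⁺/Au) − E°(Cl₂/Cl⁻).
E°(Au³⁺/Au) = E°cell + E°(anode) = +0.14 + (+1.36) = +1.50 V.

+1.50 V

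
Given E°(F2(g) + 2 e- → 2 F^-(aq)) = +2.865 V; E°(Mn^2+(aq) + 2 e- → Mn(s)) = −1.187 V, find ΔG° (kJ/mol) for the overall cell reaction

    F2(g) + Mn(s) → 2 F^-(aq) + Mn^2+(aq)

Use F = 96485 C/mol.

In the reaction as written F2(g) is reduced, so the F₂/F⁻ couple is the cathode and Mn²⁺/Mn is the anode.
E°cell = +2.865 − (−1.187) = +4.052 V; balancing electrons gives n = 2.
ΔG° = −nFE°cell = −(2)(96485)(+4.052) J/mol = −782 kJ/mol.

−782 kJ/mol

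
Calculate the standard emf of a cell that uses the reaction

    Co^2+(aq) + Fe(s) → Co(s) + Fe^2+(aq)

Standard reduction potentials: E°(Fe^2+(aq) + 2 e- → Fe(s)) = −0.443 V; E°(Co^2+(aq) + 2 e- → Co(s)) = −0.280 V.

In the reaction as written, Co^2+(aq) is reduced (cathode) and Fe^2+(aq) is produced by oxidation at the anode.
E°cell = E°(cathode) − E°(anode) = −0.280 − (−0.443) = +0.163 V.

+0.163 V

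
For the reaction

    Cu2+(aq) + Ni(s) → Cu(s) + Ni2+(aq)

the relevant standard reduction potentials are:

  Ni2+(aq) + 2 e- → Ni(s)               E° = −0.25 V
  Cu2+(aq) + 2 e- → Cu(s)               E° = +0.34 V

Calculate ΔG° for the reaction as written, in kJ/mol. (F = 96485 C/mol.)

In the reaction as written Cu2+(aq) is reduced, so the Cu²⁺/Cu couple is the cathode and Ni²⁺/Ni is the anode.
E°cell = +0.34 − (−0.25) = +0.59 V; balancing electrons gives n = 2.
ΔG° = −nFE°cell = −(2)(96485)(+0.59) J/mol = −114 kJ/mol.

−114 kJ/mol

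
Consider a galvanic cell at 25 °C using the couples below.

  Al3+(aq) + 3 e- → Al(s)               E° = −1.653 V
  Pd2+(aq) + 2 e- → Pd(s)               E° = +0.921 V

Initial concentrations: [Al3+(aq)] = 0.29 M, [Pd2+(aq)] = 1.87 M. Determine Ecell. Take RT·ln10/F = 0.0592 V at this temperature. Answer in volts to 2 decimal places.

+2.59 V

Pd²⁺/Pd is reduced (cathode, E° = +0.921 V) and Al³⁺/Al is oxidized (anode).
E°cell = E°cat − E°an = +0.921 − (−1.653) = +2.574 V; n = 6.
For the overall reaction 3 Pd2+(aq) + 2 Al(s) → 3 Pd(s) + 2 Al3+(aq), Q = [Al3+(aq)]^2 / [Pd2+(aq)]^3 = 0.0129, giving log Q = −1.891.
E = E° − (0.0592/n)·log Q = +2.574 − (0.0592/6)(−1.891) = +2.59 V.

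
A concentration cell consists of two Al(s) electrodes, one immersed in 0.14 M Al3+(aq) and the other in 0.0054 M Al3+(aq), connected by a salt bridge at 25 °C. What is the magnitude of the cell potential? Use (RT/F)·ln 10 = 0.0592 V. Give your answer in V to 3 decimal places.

0.028 V

For a concentration cell E°cell = 0, since both electrodes use the same couple.
The compartment with the higher Al3+(aq) concentration (0.14 M) acts as the cathode; ions are reduced there and produced at the dilute (0.0054 M) anode.
With n = 3, Ecell = −(0.0592/3)·log([dilute]/[conc]) = −(0.0592/3)·log(0.0054/0.14) = +0.028 V.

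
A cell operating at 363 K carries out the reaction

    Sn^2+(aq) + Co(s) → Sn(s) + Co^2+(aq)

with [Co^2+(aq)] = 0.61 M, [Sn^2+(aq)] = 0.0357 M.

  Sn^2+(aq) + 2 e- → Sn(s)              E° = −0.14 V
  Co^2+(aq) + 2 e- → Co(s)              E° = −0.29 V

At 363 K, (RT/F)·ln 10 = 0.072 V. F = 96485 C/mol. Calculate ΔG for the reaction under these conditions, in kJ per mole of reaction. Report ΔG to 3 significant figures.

E°cell = −0.14 − (−0.29) = +0.15 V; the balanced reaction transfers n = 2 electrons.
Here Q = [Co^2+(aq)] / [Sn^2+(aq)] = 17.1 (log Q = 1.233), giving E = +0.15 − (0.072/2)·(1.233) = +0.1056 V.
ΔG = −nFE = −(2)(96485)(+0.1056) J/mol = −20.4 kJ/mol.

−20.4 kJ/mol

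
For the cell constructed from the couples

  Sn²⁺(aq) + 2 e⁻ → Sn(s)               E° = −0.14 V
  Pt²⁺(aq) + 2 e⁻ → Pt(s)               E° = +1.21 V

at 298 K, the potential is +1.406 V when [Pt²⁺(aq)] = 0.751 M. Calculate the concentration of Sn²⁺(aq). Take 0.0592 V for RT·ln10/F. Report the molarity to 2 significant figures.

0.0096 M

Pt²⁺/Pt is the cathode (higher E°); E°cell = +1.21 − (−0.14) = +1.35 V with n = 2.
Rearranging E = E° − (0.0592/n)·log Q gives log Q = 2(+1.35 − (+1.406))/0.0592 = −1.892.
The balanced reaction is Pt²⁺(aq) + Sn(s) → Pt(s) + Sn²⁺(aq), so Q = [Sn²⁺(aq)] / [Pt²⁺(aq)].
Solving for the unknown gives log [Sn²⁺(aq)] = −2.016, so [Sn²⁺(aq)] ≈ 0.0096 M.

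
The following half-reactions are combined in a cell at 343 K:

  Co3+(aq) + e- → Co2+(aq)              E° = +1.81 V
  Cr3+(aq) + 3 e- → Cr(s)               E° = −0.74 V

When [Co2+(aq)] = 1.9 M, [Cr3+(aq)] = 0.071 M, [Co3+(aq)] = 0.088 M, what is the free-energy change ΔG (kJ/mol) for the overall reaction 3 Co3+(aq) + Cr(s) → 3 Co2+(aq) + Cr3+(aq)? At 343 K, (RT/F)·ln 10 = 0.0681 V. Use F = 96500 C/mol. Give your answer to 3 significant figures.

E°cell = +1.81 − (−0.74) = +2.55 V; the balanced reaction transfers n = 3 electrons.
Here Q = ([Co2+(aq)]^3·[Cr3+(aq)]) / [Co3+(aq)]^3 = 715 (log Q = 2.854), giving E = +2.55 − (0.0681/3)·(2.854) = +2.4852 V.
Then ΔG = −nFE = −3 × 96500 × +2.4852 J/mol = −719 kJ/mol.

−719 kJ/mol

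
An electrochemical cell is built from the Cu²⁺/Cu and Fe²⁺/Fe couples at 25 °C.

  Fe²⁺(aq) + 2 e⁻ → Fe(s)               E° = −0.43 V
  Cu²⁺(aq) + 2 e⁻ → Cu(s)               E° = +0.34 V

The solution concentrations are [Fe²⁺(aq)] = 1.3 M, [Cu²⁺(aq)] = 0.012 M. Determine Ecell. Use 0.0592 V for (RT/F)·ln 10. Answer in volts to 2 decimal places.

Since E°(Cu²⁺/Cu) > E°(Fe²⁺/Fe), Cu²⁺/Cu serves as the cathode.
E°cell = +0.34 − (−0.43) = +0.77 V, with n = 2 electrons transferred.
Balancing gives Cu²⁺(aq) + Fe(s) → Cu(s) + Fe²⁺(aq); hence Q = [Fe²⁺(aq)] / [Cu²⁺(aq)] = 108 (log Q = 2.035).
E = E° − (0.0592/n)·log Q = +0.77 − (0.0592/2)(2.035) = +0.71 V.

+0.71 V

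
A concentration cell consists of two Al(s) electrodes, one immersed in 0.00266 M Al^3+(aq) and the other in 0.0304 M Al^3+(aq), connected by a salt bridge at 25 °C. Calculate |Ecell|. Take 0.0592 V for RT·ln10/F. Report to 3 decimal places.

For a concentration cell E°cell = 0, since both electrodes use the same couple.
The compartment with the higher Al^3+(aq) concentration (0.0304 M) acts as the cathode; ions are reduced there and produced at the dilute (0.00266 M) anode.
With n = 3, Ecell = −(0.0592/3)·log([dilute]/[conc]) = −(0.0592/3)·log(0.00266/0.0304) = +0.021 V.

0.021 V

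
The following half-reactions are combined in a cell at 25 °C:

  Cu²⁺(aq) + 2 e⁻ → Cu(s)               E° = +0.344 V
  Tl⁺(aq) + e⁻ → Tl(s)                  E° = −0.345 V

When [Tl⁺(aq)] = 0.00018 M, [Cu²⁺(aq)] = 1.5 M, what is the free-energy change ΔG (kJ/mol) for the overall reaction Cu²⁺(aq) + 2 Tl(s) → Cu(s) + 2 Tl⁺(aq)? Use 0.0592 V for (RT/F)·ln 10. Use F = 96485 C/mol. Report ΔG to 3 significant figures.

−177 kJ/mol

E°cell = +0.344 − (−0.345) = +0.689 V; the balanced reaction transfers n = 2 electrons.
Here Q = [Tl⁺(aq)]^2 / [Cu²⁺(aq)] = 2.16×10^−8 (log Q = −7.666), giving E = +0.689 − (0.0592/2)·(−7.666) = +0.9159 V.
Finally ΔG = −nFE = −(2)(96485 C/mol)(+0.9159 V) = −177 kJ/mol.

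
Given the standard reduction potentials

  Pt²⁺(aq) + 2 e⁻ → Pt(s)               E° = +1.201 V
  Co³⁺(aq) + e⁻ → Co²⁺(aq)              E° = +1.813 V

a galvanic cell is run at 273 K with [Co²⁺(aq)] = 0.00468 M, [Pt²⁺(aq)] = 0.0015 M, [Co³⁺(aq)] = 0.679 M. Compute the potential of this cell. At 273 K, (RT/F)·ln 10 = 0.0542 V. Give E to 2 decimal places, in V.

+0.81 V

Co³⁺/Co²⁺ is reduced (cathode, E° = +1.813 V) and Pt²⁺/Pt is oxidized (anode).
The standard potential is +1.813 − (+1.201) = +0.612 V and the balanced reaction transfers n = 2 electrons.
Balancing gives 2 Co³⁺(aq) + Pt(s) → 2 Co²⁺(aq) + Pt²⁺(aq); hence Q = ([Co²⁺(aq)]^2·[Pt²⁺(aq)]) / [Co³⁺(aq)]^2 = 7.13×10^−8 (log Q = −7.147).
E = E° − (0.0542/n)·log Q = +0.612 − (0.0542/2)(−7.147) = +0.81 V.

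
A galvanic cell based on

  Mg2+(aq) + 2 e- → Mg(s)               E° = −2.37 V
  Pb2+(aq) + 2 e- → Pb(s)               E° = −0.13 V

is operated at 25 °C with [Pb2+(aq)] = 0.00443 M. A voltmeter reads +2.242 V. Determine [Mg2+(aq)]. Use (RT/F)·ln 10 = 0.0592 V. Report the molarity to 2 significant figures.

0.0038 M

With Pb²⁺/Pb at the cathode and Mg²⁺/Mg at the anode, E°cell = −0.13 − (−2.37) = +2.24 V (n = 2).
Rearranging E = E° − (0.0592/n)·log Q gives log Q = 2(+2.24 − (+2.242))/0.0592 = −0.068.
For Pb2+(aq) + Mg(s) → Pb(s) + Mg2+(aq), the reaction quotient is Q = [Mg2+(aq)] / [Pb2+(aq)].
Solving for the unknown gives log [Mg2+(aq)] = −2.422, so [Mg2+(aq)] ≈ 0.0038 M.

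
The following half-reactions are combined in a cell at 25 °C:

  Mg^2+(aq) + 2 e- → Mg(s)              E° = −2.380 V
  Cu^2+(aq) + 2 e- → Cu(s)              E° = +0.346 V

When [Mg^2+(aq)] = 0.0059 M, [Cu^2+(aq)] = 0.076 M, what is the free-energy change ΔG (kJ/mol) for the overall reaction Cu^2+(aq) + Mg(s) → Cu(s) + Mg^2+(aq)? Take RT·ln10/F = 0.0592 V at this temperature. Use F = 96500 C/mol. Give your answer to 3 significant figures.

−532 kJ/mol

The standard cell potential is +0.346 − (−2.380) = +2.726 V, with n = 2 electrons in the balanced equation.
The reaction quotient is [Mg^2+(aq)] / [Cu^2+(aq)] = 0.0776; by Nernst, E = +2.726 − (0.0592/2)(−1.110) = +2.7589 V.
ΔG = −nFE = −(2)(96500)(+2.7589) J/mol = −532 kJ/mol.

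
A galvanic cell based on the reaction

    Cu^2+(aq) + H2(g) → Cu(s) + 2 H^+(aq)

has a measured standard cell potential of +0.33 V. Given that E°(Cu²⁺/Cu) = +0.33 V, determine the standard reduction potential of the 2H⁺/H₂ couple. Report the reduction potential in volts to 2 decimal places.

In the reaction as written the Cu²⁺/Cu couple is reduced (cathode) and 2H⁺/H₂ is oxidized (anode), so E°cell = E°(Cu²⁺/Cu) − E°(2H⁺/H₂).
E°(2H⁺/H₂) = E°(cathode) − E°cell = +0.33 − (+0.33) = +0.00 V.

+0.00 V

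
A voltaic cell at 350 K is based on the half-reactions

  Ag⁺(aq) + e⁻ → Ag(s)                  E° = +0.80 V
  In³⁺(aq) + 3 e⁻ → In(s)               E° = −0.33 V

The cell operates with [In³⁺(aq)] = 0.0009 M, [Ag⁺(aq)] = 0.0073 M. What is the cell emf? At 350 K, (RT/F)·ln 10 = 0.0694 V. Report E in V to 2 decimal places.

+1.05 V

Since E°(Ag⁺/Ag) > E°(In³⁺/In), Ag⁺/Ag serves as the cathode.
The standard potential is +0.80 − (−0.33) = +1.13 V and the balanced reaction transfers n = 3 electrons.
For the overall reaction 3 Ag⁺(aq) + In(s) → 3 Ag(s) + In³⁺(aq), Q = [In³⁺(aq)] / [Ag⁺(aq)]^3 = 2.31×10^3, giving log Q = 3.364.
Applying E = E° − (RT ln10/nF)·log Q gives +1.13 − (0.0694/3)(3.364) = +1.05 V.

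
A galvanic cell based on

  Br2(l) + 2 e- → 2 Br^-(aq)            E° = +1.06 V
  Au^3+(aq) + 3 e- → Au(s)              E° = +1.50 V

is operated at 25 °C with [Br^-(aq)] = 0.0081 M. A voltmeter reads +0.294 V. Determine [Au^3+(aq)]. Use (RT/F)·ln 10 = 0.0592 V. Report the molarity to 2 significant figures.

Au³⁺/Au is the cathode (higher E°); E°cell = +1.50 − (+1.06) = +0.44 V with n = 6.
From the Nernst equation, log Q = n(E° − E)/0.0592 = 6·(+0.44 − (+0.294))/0.0592 = 14.797.
For 2 Au^3+(aq) + 6 Br^-(aq) → 2 Au(s) + 3 Br2(l), the reaction quotient is Q = 1 / ([Au^3+(aq)]^2·[Br^-(aq)]^6).
Solving for the unknown gives log [Au^3+(aq)] = −1.124, so [Au^3+(aq)] ≈ 0.075 M.

0.075 M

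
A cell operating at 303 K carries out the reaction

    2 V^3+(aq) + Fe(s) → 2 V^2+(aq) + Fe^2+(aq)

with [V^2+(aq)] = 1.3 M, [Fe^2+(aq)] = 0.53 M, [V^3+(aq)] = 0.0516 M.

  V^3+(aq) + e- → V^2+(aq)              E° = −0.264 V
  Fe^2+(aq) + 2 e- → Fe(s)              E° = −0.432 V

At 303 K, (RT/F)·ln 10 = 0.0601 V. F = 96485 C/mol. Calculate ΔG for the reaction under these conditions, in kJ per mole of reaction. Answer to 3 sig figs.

E°cell = −0.264 − (−0.432) = +0.168 V; the balanced reaction transfers n = 2 electrons.
Here Q = ([V^2+(aq)]^2·[Fe^2+(aq)]) / [V^3+(aq)]^2 = 336 (log Q = 2.527), giving E = +0.168 − (0.0601/2)·(2.527) = +0.0921 V.
Then ΔG = −nFE = −2 × 96485 × +0.0921 J/mol = −17.8 kJ/mol.

−17.8 kJ/mol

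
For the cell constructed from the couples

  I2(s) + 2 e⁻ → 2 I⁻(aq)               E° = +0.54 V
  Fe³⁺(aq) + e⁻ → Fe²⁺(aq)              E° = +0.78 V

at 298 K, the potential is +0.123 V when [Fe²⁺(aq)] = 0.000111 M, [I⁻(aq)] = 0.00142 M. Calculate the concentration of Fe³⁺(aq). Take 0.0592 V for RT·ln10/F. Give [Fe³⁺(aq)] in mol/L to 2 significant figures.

With Fe³⁺/Fe²⁺ at the cathode and I₂/I⁻ at the anode, E°cell = +0.78 − (+0.54) = +0.24 V (n = 2).
From the Nernst equation, log Q = n(E° − E)/0.0592 = 2·(+0.24 − (+0.123))/0.0592 = 3.953.
The balanced reaction is 2 Fe³⁺(aq) + 2 I⁻(aq) → 2 Fe²⁺(aq) + I2(s), so Q = [Fe²⁺(aq)]^2 / ([Fe³⁺(aq)]^2·[I⁻(aq)]^2).
Isolating [Fe³⁺(aq)] in Q = 10^{3.953} yields log [Fe³⁺(aq)] = −3.083, i.e. 0.00083 M.

0.00083 M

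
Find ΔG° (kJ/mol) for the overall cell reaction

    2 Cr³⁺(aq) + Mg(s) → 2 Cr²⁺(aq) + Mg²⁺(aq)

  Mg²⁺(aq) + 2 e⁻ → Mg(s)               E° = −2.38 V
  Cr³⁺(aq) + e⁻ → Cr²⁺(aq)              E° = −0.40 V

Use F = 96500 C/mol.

In the reaction as written Cr³⁺(aq) is reduced, so the Cr³⁺/Cr²⁺ couple is the cathode and Mg²⁺/Mg is the anode.
E°cell = −0.40 − (−2.38) = +1.98 V; balancing electrons gives n = 2.
ΔG° = −nFE°cell = −(2)(96500)(+1.98) J/mol = −382 kJ/mol.

−382 kJ/mol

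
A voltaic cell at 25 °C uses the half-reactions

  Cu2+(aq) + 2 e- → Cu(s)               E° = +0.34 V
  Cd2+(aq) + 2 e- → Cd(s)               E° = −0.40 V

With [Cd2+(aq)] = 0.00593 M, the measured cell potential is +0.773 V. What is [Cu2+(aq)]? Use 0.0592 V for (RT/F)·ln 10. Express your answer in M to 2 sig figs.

The Cu²⁺/Cu couple has the larger reduction potential, so it is the cathode: E°cell = +0.34 − (−0.40) = +0.74 V and n = 2.
Rearranging E = E° − (0.0592/n)·log Q gives log Q = 2(+0.74 − (+0.773))/0.0592 = −1.115.
Balancing electrons gives Cu2+(aq) + Cd(s) → Cu(s) + Cd2+(aq); thus Q = [Cd2+(aq)] / [Cu2+(aq)].
Solving for the unknown gives log [Cu2+(aq)] = −1.112, so [Cu2+(aq)] ≈ 0.077 M.

0.077 M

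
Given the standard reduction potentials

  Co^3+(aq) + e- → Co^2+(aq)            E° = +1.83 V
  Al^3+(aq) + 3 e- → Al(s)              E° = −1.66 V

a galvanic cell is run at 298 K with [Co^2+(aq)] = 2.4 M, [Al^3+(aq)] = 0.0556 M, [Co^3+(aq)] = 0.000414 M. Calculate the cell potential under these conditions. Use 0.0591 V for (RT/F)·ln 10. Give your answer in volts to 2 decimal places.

+3.29 V

Since E°(Co³⁺/Co²⁺) > E°(Al³⁺/Al), Co³⁺/Co²⁺ serves as the cathode.
E°cell = +1.83 − (−1.66) = +3.49 V, with n = 3 electrons transferred.
The balanced reaction is 3 Co^3+(aq) + Al(s) → 3 Co^2+(aq) + Al^3+(aq), so Q = ([Co^2+(aq)]^3·[Al^3+(aq)]) / [Co^3+(aq)]^3 = 1.08×10^10 and log Q = 10.035.
E = E° − (0.0591/n)·log Q = +3.49 − (0.0591/3)(10.035) = +3.29 V.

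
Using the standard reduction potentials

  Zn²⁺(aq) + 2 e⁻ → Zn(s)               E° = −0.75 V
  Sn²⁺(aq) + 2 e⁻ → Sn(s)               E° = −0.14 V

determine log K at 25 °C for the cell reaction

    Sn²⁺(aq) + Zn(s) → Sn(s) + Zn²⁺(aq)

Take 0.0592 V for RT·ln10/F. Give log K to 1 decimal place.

The Sn²⁺/Sn couple is reduced (cathode); E°cell = −0.14 − (−0.75) = +0.61 V with n = 2.
At equilibrium E = 0, so log K = nE°cell / 0.0592 = (2)(+0.61) / 0.0592 = 20.6.

log K = 20.6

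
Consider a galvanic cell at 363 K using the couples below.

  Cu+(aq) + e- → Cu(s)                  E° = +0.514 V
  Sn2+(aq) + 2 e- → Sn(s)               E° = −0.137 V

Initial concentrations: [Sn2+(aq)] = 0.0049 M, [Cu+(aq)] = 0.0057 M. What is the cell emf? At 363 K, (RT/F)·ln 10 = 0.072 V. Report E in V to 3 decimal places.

+0.573 V

The Cu⁺/Cu couple has the more positive E°, so it is the cathode; Sn²⁺/Sn is the anode.
E°cell = +0.514 − (−0.137) = +0.651 V, with n = 2 electrons transferred.
Balancing gives 2 Cu+(aq) + Sn(s) → 2 Cu(s) + Sn2+(aq); hence Q = [Sn2+(aq)] / [Cu+(aq)]^2 = 151 (log Q = 2.178).
E = E° − (0.072/n)·log Q = +0.651 − (0.072/2)(2.178) = +0.573 V.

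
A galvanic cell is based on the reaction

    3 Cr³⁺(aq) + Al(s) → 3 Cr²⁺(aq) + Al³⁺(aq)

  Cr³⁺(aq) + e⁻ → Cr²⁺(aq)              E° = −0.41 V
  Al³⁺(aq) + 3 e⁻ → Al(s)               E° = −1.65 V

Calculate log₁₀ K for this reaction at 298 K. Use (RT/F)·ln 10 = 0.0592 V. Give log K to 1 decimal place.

log K = 62.8

The Cr³⁺/Cr²⁺ couple is reduced (cathode); E°cell = −0.41 − (−1.65) = +1.24 V with n = 3.
At equilibrium E = 0, so log K = nE°cell / 0.0592 = (3)(+1.24) / 0.0592 = 62.8.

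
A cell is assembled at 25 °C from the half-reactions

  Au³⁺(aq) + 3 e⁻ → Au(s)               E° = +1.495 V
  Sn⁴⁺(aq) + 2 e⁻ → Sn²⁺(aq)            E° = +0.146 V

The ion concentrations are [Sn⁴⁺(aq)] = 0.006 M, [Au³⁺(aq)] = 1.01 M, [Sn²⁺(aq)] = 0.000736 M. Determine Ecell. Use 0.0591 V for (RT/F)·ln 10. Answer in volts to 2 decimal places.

+1.32 V

The Au³⁺/Au couple has the more positive E°, so it is the cathode; Sn⁴⁺/Sn²⁺ is the anode.
E°cell = +1.495 − (+0.146) = +1.349 V, with n = 6 electrons transferred.
Balancing gives 2 Au³⁺(aq) + 3 Sn²⁺(aq) → 2 Au(s) + 3 Sn⁴⁺(aq); hence Q = [Sn⁴⁺(aq)]^3 / ([Au³⁺(aq)]^2·[Sn²⁺(aq)]^3) = 531 (log Q = 2.725).
By the Nernst equation, E = +1.349 − (0.0591/6)·(2.725) = +1.32 V.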